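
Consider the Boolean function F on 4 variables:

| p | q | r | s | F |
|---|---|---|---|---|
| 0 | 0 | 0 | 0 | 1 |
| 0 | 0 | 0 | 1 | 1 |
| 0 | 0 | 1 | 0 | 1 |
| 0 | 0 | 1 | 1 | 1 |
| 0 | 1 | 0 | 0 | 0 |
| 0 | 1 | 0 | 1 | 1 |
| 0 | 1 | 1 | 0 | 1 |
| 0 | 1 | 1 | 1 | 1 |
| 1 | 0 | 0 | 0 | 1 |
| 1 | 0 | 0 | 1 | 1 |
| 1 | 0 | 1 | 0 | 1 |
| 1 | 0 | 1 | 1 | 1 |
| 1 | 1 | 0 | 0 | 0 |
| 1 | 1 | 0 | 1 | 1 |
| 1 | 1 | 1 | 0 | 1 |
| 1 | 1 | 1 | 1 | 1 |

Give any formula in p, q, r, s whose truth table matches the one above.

F is 0 on only 2 rows — (0,1,0,0), (1,1,0,0). Writing each as a minterm (¬p·q·¬r·¬s, p·q·¬r·¬s) and OR-ing them characterizes exactly where F=0, so F is the negation of that disjunction.

F(p, q, r, s) = ~((((~p & q) & ~r) & ~s) | (((p & q) & ~r) & ~s))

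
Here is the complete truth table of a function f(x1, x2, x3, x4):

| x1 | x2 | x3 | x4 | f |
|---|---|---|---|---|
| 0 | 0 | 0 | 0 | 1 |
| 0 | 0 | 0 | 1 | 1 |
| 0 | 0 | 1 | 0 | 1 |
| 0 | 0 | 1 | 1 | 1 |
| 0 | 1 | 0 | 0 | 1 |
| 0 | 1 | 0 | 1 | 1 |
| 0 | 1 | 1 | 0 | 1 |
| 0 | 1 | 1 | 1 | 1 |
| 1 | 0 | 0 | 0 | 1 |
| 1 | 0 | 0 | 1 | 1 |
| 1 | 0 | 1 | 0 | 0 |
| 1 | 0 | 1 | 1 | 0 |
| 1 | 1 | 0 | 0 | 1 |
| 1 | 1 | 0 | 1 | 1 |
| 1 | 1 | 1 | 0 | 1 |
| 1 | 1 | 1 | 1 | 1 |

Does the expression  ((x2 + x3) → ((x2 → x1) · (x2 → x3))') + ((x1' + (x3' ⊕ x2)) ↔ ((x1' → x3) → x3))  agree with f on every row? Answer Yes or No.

Test each input against both f and the formula:
  x1=0, x2=0, x3=0, x4=0: formula gives 1, f = 1 ✓
  x1=0, x2=0, x3=0, x4=1: formula gives 1, f = 1 ✓
  x1=0, x2=0, x3=1, x4=0: formula gives 1, f = 1 ✓
  x1=0, x2=0, x3=1, x4=1: formula gives 1, f = 1 ✓
  …and likewise for the remaining 12 rows.
All 16 rows match — the expression computes f exactly.

Yes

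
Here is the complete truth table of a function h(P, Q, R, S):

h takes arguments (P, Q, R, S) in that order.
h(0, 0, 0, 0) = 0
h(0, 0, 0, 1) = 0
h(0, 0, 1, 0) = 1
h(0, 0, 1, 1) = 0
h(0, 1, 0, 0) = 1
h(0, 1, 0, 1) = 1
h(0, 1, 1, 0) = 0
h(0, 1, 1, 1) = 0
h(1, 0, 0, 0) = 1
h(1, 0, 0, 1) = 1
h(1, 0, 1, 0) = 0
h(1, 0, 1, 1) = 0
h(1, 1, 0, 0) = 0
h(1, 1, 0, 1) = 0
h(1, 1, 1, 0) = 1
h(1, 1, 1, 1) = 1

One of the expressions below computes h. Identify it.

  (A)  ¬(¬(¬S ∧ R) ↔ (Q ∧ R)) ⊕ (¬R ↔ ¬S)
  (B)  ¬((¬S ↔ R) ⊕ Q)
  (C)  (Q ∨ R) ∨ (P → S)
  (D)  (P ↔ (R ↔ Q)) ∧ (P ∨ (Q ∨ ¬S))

D

(A): at (0,0,0,1) it gives 1, but h = 0 — eliminated.
(B): at (0,0,0,0) it gives 1, but h = 0 — eliminated.
(C): at (0,0,0,0) it gives 1, but h = 0 — eliminated.
Only (D) survives; checking it on all 16 rows confirms it matches h.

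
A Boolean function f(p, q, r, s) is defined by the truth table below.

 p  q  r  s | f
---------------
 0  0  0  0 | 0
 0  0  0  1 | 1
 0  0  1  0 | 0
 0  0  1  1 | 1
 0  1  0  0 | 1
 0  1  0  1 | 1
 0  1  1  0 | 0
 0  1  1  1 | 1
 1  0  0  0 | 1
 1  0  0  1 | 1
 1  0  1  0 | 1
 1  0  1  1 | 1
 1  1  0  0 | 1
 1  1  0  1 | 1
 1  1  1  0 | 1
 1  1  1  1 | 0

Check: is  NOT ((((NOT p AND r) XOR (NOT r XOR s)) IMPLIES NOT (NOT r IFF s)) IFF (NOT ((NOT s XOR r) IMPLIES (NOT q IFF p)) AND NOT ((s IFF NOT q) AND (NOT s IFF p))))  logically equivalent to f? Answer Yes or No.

Yes

Evaluate NOT ((((NOT p AND r) XOR (NOT r XOR s)) IMPLIES NOT (NOT r IFF s)) IFF (NOT ((NOT s XOR r) IMPLIES (NOT q IFF p)) AND NOT ((s IFF NOT q) AND (NOT s IFF p)))) on each row and compare to f:
  p=0, q=0, r=0, s=0: formula gives 0, f = 0 ✓
  p=0, q=0, r=0, s=1: formula gives 1, f = 1 ✓
  p=0, q=0, r=1, s=0: formula gives 0, f = 0 ✓
  p=0, q=0, r=1, s=1: formula gives 1, f = 1 ✓
  … (the remaining 12 rows also agree.)
No disagreement on any input; they are logically equivalent.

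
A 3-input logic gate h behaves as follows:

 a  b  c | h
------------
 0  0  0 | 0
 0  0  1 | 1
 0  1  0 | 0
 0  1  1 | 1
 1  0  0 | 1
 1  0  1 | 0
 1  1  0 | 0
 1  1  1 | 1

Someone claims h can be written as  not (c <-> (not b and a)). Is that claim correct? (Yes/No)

Evaluate not (c <-> (not b and a)) on each row and compare to h:
  a=0, b=0, c=0: formula gives 0, h = 0 ✓
  a=0, b=0, c=1: formula gives 1, h = 1 ✓
  a=0, b=1, c=0: formula gives 0, h = 0 ✓
  a=0, b=1, c=1: formula gives 1, h = 1 ✓
  a=1, b=0, c=0: formula gives 1, h = 1 ✓
  … (the remaining 3 rows also agree.)
No disagreement on any input; they are logically equivalent.

Yes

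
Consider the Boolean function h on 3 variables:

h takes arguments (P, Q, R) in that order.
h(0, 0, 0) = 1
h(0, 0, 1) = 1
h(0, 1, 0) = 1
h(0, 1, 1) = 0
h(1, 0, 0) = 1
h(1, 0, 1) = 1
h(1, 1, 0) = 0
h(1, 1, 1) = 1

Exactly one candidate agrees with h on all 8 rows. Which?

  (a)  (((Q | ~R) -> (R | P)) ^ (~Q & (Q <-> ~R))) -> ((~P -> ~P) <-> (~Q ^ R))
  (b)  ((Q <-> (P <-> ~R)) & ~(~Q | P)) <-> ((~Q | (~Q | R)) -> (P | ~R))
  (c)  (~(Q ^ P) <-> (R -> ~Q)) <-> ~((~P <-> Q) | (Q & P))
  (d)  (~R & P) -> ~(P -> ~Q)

c

(a) fails at (0,1,1): the formula yields 1, h is 0.
(b) fails at (0,0,0): the formula yields 0, h is 1.
(d) fails at (0,1,1): the formula yields 1, h is 0.
That leaves (c). Evaluating it on every row reproduces the table of h exactly.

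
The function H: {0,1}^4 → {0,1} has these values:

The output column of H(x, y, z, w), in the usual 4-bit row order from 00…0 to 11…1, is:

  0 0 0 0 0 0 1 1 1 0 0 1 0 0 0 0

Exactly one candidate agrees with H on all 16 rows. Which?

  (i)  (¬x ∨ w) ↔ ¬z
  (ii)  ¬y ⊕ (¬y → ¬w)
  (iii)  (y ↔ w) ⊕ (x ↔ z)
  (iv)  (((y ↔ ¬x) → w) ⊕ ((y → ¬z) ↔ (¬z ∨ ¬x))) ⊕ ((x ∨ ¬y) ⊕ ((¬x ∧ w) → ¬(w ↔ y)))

iv

(i): at (0,0,0,0) it gives 1, but H = 0 — eliminated.
(ii): at (0,0,0,1) it gives 1, but H = 0 — eliminated.
(iii): at (0,0,0,1) it gives 1, but H = 0 — eliminated.
That leaves (iv). Evaluating it on every row reproduces the table of H exactly.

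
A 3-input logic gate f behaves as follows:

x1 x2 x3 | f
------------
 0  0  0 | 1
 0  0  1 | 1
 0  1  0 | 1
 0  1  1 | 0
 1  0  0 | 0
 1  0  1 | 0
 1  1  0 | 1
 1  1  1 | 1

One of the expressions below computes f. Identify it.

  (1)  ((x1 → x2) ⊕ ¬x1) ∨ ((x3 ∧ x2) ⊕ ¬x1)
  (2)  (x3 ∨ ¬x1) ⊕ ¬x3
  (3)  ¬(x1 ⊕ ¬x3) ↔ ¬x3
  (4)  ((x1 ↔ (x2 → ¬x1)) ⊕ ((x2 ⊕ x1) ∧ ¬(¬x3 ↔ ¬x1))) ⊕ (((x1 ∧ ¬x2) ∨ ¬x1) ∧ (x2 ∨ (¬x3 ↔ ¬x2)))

(2) disagrees with f on (0,0,0) (formula → 0, table → 1); rule it out.
(3) disagrees with f on (0,0,0) (formula → 0, table → 1); rule it out.
(4) disagrees with f on (0,0,1) (formula → 0, table → 1); rule it out.
That leaves (1). Evaluating it on every row reproduces the table of f exactly.

1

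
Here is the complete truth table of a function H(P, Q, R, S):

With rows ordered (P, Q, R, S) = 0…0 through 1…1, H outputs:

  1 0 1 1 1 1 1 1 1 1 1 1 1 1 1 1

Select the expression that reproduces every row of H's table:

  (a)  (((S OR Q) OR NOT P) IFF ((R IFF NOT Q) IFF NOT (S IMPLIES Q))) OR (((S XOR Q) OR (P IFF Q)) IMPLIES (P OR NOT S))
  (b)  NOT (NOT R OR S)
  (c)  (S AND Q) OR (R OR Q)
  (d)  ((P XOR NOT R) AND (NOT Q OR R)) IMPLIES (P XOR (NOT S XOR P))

(b) fails at (0,0,0,0): the formula yields 0, H is 1.
(c) fails at (0,0,0,0): the formula yields 0, H is 1.
(d) fails at (1,0,1,1): the formula yields 0, H is 1.
That leaves (a). Evaluating it on every row reproduces the table of H exactly.

a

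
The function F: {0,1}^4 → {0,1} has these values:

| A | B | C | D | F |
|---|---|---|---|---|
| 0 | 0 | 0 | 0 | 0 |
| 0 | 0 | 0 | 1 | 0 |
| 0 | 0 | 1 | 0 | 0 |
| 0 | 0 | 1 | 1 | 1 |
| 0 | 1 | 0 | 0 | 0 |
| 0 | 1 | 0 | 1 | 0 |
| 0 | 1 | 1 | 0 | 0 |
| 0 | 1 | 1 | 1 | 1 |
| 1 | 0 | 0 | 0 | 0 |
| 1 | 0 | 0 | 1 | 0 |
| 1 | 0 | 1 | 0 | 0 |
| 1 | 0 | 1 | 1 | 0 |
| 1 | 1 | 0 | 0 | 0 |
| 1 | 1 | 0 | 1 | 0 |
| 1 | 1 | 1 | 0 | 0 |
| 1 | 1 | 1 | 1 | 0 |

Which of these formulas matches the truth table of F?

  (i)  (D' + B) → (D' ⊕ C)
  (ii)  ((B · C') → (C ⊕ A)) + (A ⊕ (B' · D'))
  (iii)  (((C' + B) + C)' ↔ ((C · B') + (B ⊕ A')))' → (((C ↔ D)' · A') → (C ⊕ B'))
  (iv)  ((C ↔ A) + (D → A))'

iv

(i): at (0,0,0,0) it gives 1, but F = 0 — eliminated.
(ii): at (0,0,0,0) it gives 1, but F = 0 — eliminated.
(iii): at (0,0,0,0) it gives 1, but F = 0 — eliminated.
(iv) is the remaining candidate, and it agrees with F on all 16 inputs.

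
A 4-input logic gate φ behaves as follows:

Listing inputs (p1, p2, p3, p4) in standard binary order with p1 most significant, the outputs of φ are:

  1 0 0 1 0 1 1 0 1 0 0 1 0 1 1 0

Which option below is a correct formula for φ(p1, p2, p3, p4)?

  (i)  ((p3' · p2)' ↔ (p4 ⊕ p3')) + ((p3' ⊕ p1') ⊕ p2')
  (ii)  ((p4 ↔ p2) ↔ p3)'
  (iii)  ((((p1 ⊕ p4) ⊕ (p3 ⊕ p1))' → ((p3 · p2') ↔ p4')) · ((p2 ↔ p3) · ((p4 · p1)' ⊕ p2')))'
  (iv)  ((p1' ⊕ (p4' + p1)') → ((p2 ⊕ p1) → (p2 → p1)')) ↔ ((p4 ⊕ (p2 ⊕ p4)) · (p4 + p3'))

(i) disagrees with φ on (0,0,0,1) (formula → 1, table → 0); rule it out.
(iii) disagrees with φ on (0,0,0,1) (formula → 1, table → 0); rule it out.
(iv) disagrees with φ on (0,0,0,0) (formula → 0, table → 1); rule it out.
Only (ii) survives; checking it on all 16 rows confirms it matches φ.

ii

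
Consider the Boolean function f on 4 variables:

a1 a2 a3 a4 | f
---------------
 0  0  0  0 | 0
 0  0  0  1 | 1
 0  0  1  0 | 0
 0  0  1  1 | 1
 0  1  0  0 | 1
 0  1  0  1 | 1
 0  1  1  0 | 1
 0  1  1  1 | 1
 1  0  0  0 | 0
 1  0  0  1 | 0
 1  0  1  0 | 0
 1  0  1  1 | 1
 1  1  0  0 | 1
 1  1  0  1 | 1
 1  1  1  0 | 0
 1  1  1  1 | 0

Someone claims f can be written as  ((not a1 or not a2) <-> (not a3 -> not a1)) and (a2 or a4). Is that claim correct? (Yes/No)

Evaluate ((not a1 or not a2) <-> (not a3 -> not a1)) and (a2 or a4) on each row and compare to f:
  a1=0, a2=0, a3=0, a4=0: formula gives 0, f = 0 ✓
  a1=0, a2=0, a3=0, a4=1: formula gives 1, f = 1 ✓
  a1=0, a2=0, a3=1, a4=0: formula gives 0, f = 0 ✓
  a1=0, a2=0, a3=1, a4=1: formula gives 1, f = 1 ✓
  … (the remaining 12 rows also agree.)
No disagreement on any input; they are logically equivalent.

Yes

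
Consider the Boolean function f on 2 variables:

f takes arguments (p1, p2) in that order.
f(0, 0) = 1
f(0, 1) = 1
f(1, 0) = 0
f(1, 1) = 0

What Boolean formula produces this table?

f(p1, p2) = (NOT p1 AND NOT p2) OR (NOT p1 AND p2)

f=1 on 2 inputs: (0,0), (0,1). Reading each as a conjunction of literals (¬p1·¬p2, ¬p1·p2) and taking the OR gives the canonical DNF.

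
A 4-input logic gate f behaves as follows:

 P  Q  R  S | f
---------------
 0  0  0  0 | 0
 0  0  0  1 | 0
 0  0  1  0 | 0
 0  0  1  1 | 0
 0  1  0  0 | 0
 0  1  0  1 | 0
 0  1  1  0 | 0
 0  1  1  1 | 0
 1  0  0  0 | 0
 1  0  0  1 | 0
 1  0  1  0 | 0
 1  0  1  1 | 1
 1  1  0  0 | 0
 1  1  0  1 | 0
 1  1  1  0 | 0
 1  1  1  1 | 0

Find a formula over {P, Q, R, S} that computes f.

f is 1 on exactly one input, (1,0,1,1), whose minterm is P·¬Q·R·S. So f is just that conjunction.

f(P, Q, R, S) = ((P AND NOT Q) AND R) AND S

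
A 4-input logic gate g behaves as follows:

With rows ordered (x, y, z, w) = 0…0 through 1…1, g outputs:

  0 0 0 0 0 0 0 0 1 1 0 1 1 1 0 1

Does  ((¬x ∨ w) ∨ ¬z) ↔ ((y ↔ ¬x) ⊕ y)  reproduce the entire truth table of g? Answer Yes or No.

Yes

Check the formula against g row by row:
  x=0, y=0, z=0, w=0: formula gives 0, g = 0 ✓
  x=0, y=0, z=0, w=1: formula gives 0, g = 0 ✓
  x=0, y=0, z=1, w=0: formula gives 0, g = 0 ✓
  x=0, y=0, z=1, w=1: formula gives 0, g = 0 ✓
  …and likewise for the remaining 12 rows.
All 16 rows match — the expression computes g exactly.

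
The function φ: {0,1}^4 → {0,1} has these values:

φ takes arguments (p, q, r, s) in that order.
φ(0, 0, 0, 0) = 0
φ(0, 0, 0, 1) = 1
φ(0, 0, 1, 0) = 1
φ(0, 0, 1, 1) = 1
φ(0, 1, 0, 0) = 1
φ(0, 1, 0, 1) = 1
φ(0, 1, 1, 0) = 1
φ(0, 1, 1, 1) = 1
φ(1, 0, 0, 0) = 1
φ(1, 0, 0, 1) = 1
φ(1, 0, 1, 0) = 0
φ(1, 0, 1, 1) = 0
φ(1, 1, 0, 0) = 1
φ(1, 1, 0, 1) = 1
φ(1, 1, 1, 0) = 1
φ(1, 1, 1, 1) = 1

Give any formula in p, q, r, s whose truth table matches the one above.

φ(p, q, r, s) = NOT (((((NOT p AND NOT q) AND NOT r) AND NOT s) OR (((p AND NOT q) AND r) AND NOT s)) OR (((p AND NOT q) AND r) AND s))

The 0-rows are (0,0,0,0), (1,0,1,0), (1,0,1,1). Take each as a conjunction (¬p·¬q·¬r·¬s, p·¬q·r·¬s, p·¬q·r·s), form their disjunction, and complement — that gives a formula that is 1 everywhere φ is.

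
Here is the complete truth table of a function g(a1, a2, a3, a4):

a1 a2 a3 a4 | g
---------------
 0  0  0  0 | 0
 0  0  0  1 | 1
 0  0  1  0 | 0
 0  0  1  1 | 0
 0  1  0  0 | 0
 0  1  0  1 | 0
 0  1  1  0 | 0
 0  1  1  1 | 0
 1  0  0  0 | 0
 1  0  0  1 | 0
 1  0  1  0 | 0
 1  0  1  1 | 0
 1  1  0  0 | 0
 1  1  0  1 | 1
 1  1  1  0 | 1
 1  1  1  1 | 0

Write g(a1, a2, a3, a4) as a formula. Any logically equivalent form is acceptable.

g=1 on 3 inputs: (0,0,0,1), (1,1,0,1), (1,1,1,0). Reading each as a conjunction of literals (¬a1·¬a2·¬a3·a4, a1·a2·¬a3·a4, a1·a2·a3·¬a4) and taking the OR gives the canonical DNF.

g(a1, a2, a3, a4) = ((((NOT a1 AND NOT a2) AND NOT a3) AND a4) OR (((a1 AND a2) AND NOT a3) AND a4)) OR (((a1 AND a2) AND a3) AND NOT a4)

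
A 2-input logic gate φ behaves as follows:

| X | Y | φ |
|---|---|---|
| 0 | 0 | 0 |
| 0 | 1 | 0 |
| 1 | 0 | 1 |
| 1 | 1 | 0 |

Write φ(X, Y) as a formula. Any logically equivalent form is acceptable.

1 only at (1,0): X AND NOT Y.

φ(X, Y) = X and not Y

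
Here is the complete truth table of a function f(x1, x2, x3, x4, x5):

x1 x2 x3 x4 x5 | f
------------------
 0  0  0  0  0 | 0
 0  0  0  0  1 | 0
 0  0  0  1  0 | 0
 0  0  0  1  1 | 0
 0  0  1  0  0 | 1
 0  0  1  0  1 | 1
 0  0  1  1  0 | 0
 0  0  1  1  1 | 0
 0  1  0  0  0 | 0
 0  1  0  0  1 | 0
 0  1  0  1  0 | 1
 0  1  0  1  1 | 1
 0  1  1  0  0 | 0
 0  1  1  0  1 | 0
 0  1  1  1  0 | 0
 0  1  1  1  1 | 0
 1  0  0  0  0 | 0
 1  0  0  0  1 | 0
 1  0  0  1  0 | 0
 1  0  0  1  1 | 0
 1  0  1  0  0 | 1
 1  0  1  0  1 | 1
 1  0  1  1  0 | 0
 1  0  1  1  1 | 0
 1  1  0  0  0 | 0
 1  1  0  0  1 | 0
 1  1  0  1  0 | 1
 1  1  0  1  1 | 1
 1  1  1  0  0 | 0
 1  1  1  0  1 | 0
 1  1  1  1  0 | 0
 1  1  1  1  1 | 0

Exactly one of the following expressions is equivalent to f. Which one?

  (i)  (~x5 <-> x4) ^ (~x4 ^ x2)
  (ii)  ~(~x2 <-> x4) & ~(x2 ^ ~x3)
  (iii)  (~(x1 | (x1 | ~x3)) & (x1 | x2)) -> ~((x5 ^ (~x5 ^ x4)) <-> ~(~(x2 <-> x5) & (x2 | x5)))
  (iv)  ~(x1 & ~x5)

ii

(i): at (0,0,0,0,0) it gives 1, but f = 0 — eliminated.
(iii): at (0,0,0,0,0) it gives 1, but f = 0 — eliminated.
(iv): at (0,0,0,0,0) it gives 1, but f = 0 — eliminated.
Only (ii) survives; checking it on all 32 rows confirms it matches f.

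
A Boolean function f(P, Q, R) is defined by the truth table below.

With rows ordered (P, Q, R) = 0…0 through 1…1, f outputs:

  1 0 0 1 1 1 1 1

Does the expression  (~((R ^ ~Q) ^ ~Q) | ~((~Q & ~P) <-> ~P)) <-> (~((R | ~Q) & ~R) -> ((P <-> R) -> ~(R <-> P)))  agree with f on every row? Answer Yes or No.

Check the formula against f row by row:
  P=0, Q=0, R=0: formula gives 1, f = 1 ✓
  P=0, Q=0, R=1: formula gives 0, f = 0 ✓
  P=0, Q=1, R=0: formula gives 0, f = 0 ✓
  P=0, Q=1, R=1: formula gives 1, f = 1 ✓
  P=1, Q=0, R=0: formula gives 1, f = 1 ✓
  … (the remaining 3 rows also agree.)
No disagreement on any input; they are logically equivalent.

Yes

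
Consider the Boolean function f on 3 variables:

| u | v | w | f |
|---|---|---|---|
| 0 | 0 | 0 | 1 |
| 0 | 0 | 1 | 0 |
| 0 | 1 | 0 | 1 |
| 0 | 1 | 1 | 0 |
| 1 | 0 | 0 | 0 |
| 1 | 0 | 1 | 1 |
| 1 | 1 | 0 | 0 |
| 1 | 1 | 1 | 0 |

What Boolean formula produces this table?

f(u, v, w) = (((¬u ∧ ¬v) ∧ ¬w) ∨ ((¬u ∧ v) ∧ ¬w)) ∨ ((u ∧ ¬v) ∧ w)

Collect the rows where f=1 — (0,0,0), (0,1,0), (1,0,1) — and write one minterm per row: ¬u·¬v·¬w, ¬u·v·¬w, u·¬v·w. Their union (logical OR) reproduces the table exactly.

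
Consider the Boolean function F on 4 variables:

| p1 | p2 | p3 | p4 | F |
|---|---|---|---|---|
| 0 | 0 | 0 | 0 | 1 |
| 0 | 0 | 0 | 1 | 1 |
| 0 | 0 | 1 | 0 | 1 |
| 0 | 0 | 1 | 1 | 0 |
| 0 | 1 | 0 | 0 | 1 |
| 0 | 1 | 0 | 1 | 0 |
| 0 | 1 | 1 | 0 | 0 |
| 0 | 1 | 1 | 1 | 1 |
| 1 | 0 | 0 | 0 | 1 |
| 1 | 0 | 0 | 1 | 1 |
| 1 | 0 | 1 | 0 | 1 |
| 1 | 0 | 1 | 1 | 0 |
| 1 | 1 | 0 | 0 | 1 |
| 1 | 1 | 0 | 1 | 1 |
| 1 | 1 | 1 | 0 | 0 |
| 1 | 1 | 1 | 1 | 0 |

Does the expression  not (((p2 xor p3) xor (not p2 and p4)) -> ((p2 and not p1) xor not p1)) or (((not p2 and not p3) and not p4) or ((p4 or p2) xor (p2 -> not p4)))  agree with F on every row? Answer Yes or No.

Test each input against both F and the formula:
  p1=0, p2=0, p3=0, p4=0: formula gives 1, F = 1 ✓
  p1=0, p2=0, p3=0, p4=1: formula gives 0, but F = 1 ✗
Since they disagree at (0,0,0,1), the expression is not a correct formula for F.

No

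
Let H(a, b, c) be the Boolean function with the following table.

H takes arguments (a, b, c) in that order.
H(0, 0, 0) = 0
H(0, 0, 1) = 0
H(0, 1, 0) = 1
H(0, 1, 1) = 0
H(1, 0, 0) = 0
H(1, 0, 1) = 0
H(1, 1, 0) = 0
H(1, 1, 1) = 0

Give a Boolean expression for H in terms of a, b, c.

H is 1 on exactly one input, (0,1,0), whose minterm is ¬a·b·¬c. So H is just that conjunction.

H(a, b, c) = (not a and b) and not c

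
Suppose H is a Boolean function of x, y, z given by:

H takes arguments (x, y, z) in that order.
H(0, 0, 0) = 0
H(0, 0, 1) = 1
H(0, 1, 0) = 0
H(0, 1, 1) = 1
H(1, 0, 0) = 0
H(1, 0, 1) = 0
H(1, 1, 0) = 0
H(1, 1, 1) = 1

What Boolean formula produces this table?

Collect the rows where H=1 — (0,0,1), (0,1,1), (1,1,1) — and write one minterm per row: ¬x·¬y·z, ¬x·y·z, x·y·z. Their union (logical OR) reproduces the table exactly.

H(x, y, z) = (((~x & ~y) & z) | ((~x & y) & z)) | ((x & y) & z)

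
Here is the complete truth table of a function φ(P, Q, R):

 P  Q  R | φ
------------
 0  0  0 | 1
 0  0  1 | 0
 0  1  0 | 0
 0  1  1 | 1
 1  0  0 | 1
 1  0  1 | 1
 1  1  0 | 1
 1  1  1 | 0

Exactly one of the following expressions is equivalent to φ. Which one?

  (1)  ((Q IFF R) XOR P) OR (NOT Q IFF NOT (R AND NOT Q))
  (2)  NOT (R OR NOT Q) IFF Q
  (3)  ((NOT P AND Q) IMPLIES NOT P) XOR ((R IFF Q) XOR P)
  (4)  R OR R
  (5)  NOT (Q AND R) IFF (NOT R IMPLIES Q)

(2) disagrees with φ on (0,0,1) (formula → 1, table → 0); rule it out.
(3) disagrees with φ on (0,0,0) (formula → 0, table → 1); rule it out.
(4) disagrees with φ on (0,0,0) (formula → 0, table → 1); rule it out.
(5) disagrees with φ on (0,0,0) (formula → 0, table → 1); rule it out.
Only (1) survives; checking it on all 8 rows confirms it matches φ.

1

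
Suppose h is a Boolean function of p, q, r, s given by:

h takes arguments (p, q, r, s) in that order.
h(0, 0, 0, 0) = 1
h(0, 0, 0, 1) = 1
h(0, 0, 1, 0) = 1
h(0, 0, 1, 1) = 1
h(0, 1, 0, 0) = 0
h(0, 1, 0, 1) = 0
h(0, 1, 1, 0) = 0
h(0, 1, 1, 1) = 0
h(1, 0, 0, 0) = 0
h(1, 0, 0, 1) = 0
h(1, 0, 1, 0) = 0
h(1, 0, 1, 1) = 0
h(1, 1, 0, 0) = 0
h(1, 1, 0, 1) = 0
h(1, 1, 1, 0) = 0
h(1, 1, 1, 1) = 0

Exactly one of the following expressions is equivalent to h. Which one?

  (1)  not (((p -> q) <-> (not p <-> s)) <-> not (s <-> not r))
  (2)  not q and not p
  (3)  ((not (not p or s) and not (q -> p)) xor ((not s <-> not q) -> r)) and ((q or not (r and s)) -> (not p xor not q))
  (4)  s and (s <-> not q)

(1) fails at (0,0,1,0): the formula yields 0, h is 1.
(3) fails at (0,0,0,0): the formula yields 0, h is 1.
(4) fails at (0,0,0,0): the formula yields 0, h is 1.
That leaves (2). Evaluating it on every row reproduces the table of h exactly.

2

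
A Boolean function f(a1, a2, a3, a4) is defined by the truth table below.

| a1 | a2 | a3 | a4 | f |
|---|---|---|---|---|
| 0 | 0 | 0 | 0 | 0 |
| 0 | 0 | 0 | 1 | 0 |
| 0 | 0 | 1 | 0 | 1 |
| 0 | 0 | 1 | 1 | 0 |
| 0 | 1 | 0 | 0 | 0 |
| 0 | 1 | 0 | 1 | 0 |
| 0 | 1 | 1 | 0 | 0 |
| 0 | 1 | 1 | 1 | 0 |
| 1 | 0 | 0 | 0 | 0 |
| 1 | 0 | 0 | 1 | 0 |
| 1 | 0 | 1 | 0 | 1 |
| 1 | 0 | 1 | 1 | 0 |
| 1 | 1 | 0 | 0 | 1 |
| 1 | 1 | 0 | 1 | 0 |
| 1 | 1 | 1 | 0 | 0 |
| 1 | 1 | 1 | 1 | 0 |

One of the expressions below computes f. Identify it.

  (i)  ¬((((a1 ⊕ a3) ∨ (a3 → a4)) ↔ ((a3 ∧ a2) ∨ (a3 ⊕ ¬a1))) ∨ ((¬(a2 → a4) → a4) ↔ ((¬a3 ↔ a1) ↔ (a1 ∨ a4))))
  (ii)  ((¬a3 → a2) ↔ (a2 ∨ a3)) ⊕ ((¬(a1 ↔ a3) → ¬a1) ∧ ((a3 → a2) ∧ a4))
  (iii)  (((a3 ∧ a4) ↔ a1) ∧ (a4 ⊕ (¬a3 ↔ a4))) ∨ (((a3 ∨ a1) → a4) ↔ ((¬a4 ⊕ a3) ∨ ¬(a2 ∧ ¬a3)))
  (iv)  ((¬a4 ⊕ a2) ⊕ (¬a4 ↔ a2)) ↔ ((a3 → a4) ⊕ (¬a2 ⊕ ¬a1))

(ii) fails at (0,0,0,0): the formula yields 1, f is 0.
(iii) fails at (0,0,0,0): the formula yields 1, f is 0.
(iv) fails at (0,0,0,0): the formula yields 1, f is 0.
(i) is the remaining candidate, and it agrees with f on all 16 inputs.

i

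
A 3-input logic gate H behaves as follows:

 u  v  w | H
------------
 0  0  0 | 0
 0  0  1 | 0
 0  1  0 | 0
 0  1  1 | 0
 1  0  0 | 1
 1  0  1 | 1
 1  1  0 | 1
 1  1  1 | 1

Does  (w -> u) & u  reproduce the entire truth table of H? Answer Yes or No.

Evaluate (w -> u) & u on each row and compare to H:
  u=0, v=0, w=0: formula gives 0, H = 0 ✓
  u=0, v=0, w=1: formula gives 0, H = 0 ✓
  u=0, v=1, w=0: formula gives 0, H = 0 ✓
  u=0, v=1, w=1: formula gives 0, H = 0 ✓
  u=1, v=0, w=0: formula gives 1, H = 1 ✓
  … (the remaining 3 rows also agree.)
All 8 rows match — the expression computes H exactly.

Yes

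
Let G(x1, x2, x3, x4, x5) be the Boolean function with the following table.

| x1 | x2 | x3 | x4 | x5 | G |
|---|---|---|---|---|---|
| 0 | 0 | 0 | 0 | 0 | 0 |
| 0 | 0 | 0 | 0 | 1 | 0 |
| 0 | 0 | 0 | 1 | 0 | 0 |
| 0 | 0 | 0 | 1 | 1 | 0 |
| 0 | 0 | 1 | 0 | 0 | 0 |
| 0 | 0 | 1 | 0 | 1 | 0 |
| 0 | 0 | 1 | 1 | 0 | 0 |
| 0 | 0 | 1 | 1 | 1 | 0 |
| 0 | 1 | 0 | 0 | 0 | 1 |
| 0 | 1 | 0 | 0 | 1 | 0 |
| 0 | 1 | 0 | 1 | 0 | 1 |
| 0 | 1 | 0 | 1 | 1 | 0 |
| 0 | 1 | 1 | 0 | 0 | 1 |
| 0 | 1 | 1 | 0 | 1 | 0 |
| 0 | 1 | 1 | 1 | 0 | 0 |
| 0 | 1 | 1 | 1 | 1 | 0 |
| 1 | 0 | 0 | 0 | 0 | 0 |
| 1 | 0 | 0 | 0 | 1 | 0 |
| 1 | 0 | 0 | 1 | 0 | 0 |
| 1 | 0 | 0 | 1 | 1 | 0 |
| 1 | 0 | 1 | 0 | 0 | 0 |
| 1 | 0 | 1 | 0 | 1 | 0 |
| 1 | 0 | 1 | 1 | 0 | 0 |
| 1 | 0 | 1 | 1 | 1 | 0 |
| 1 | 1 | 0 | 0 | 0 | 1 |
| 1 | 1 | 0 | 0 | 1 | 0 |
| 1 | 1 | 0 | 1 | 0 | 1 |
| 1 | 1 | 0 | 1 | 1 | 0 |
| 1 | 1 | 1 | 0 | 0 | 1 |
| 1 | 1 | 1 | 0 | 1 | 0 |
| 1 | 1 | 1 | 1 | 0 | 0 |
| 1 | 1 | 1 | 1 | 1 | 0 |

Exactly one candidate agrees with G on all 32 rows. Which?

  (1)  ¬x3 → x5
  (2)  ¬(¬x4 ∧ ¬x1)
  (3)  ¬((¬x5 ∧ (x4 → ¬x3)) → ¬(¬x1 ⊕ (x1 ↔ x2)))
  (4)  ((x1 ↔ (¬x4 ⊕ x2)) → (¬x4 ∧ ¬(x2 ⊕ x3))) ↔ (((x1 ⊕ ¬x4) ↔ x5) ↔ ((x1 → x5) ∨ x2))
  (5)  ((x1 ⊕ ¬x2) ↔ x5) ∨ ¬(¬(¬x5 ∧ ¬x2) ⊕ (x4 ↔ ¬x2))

(1) disagrees with G on (0,0,0,0,1) (formula → 1, table → 0); rule it out.
(2) disagrees with G on (0,0,0,1,0) (formula → 1, table → 0); rule it out.
(4) disagrees with G on (0,0,0,0,1) (formula → 1, table → 0); rule it out.
(5) disagrees with G on (0,0,0,0,0) (formula → 1, table → 0); rule it out.
(3) is the remaining candidate, and it agrees with G on all 32 inputs.

3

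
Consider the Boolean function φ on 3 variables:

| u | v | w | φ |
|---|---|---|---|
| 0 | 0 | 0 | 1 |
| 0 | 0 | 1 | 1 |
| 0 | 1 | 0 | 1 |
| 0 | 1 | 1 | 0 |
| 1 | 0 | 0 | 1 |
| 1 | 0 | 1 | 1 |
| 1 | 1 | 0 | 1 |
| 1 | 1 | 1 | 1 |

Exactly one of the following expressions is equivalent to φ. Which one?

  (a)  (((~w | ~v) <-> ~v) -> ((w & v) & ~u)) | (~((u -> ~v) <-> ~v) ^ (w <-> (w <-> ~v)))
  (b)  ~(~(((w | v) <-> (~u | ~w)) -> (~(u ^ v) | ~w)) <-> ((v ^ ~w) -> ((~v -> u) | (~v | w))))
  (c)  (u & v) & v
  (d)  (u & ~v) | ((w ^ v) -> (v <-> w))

(a): at (0,1,1) it gives 1, but φ = 0 — eliminated.
(c): at (0,0,0) it gives 0, but φ = 1 — eliminated.
(d): at (0,0,1) it gives 0, but φ = 1 — eliminated.
Only (b) survives; checking it on all 8 rows confirms it matches φ.

b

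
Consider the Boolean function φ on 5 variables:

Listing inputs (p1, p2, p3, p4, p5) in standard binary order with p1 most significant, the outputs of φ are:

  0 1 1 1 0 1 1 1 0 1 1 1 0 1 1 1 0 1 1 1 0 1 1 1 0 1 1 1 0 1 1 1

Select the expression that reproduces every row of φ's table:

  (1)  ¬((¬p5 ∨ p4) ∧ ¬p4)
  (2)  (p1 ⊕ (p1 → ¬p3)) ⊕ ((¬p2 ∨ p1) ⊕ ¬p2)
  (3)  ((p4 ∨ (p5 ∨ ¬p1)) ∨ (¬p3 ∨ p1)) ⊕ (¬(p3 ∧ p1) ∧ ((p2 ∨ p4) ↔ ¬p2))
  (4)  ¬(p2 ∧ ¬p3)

(2) disagrees with φ on (0,0,0,0,0) (formula → 1, table → 0); rule it out.
(3) disagrees with φ on (0,0,0,0,0) (formula → 1, table → 0); rule it out.
(4) disagrees with φ on (0,0,0,0,0) (formula → 1, table → 0); rule it out.
(1) is the remaining candidate, and it agrees with φ on all 32 inputs.

1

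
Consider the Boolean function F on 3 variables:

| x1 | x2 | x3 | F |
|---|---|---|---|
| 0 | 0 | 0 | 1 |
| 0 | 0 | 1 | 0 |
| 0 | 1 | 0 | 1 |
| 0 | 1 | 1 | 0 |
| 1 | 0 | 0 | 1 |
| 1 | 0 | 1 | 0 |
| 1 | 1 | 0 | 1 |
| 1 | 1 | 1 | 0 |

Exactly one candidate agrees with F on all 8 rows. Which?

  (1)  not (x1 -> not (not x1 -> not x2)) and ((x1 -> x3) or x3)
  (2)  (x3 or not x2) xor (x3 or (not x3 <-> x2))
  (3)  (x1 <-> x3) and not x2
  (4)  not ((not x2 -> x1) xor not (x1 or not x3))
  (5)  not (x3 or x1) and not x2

2

(1) fails at (0,0,0): the formula yields 0, F is 1.
(3) fails at (0,1,0): the formula yields 0, F is 1.
(4) fails at (0,1,0): the formula yields 0, F is 1.
(5) fails at (0,1,0): the formula yields 0, F is 1.
Only (2) survives; checking it on all 8 rows confirms it matches F.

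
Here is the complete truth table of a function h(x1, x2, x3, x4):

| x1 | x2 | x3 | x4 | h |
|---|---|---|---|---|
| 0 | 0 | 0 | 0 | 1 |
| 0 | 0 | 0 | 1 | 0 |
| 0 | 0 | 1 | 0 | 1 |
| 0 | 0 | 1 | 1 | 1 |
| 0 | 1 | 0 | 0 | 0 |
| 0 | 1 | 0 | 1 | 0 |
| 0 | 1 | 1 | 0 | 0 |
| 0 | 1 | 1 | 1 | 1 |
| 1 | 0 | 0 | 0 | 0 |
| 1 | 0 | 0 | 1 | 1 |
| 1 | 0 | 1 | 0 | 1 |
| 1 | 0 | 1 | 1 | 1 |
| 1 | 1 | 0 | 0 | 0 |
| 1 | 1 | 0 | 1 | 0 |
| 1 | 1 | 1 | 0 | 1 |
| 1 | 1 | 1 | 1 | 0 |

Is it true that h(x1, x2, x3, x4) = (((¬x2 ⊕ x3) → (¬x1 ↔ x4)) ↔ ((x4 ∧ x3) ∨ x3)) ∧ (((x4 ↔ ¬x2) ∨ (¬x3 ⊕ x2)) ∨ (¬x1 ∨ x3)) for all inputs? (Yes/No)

Test each input against both h and the formula:
  x1=0, x2=0, x3=0, x4=0: formula gives 1, h = 1 ✓
  x1=0, x2=0, x3=0, x4=1: formula gives 0, h = 0 ✓
  x1=0, x2=0, x3=1, x4=0: formula gives 1, h = 1 ✓
  x1=0, x2=0, x3=1, x4=1: formula gives 1, h = 1 ✓
  …and likewise for the remaining 12 rows.
All 16 rows match — the expression computes h exactly.

Yes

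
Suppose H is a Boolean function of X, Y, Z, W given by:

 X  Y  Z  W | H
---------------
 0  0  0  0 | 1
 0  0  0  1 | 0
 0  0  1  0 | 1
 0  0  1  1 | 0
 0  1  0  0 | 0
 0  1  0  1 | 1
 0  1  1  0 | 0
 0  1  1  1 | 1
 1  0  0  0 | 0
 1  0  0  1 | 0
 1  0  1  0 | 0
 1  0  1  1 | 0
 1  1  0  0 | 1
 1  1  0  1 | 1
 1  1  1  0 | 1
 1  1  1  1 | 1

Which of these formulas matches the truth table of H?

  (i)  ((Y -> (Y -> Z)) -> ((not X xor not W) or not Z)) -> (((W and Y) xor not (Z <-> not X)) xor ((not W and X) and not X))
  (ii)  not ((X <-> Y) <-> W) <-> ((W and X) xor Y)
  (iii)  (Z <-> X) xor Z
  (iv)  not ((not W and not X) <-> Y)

(i) fails at (0,0,0,1): the formula yields 1, H is 0.
(ii) fails at (0,0,0,0): the formula yields 0, H is 1.
(iii) fails at (0,0,0,1): the formula yields 1, H is 0.
That leaves (iv). Evaluating it on every row reproduces the table of H exactly.

iv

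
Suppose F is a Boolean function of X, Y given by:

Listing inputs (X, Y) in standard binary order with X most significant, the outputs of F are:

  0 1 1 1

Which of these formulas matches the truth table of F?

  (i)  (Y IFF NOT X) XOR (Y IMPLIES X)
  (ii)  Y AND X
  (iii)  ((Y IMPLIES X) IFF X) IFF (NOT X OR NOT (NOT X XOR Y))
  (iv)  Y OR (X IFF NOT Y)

iv

(i) fails at (0,0): the formula yields 1, F is 0.
(ii) fails at (0,1): the formula yields 0, F is 1.
(iii) fails at (1,1): the formula yields 0, F is 1.
Only (iv) survives; checking it on all 4 rows confirms it matches F.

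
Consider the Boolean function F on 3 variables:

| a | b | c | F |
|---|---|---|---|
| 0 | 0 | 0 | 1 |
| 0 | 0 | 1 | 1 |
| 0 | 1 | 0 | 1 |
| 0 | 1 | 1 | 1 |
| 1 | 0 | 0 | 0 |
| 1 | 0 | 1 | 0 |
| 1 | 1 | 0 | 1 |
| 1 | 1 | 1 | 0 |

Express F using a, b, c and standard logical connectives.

F is 0 on only 3 rows — (1,0,0), (1,0,1), (1,1,1). Writing each as a minterm (a·¬b·¬c, a·¬b·c, a·b·c) and OR-ing them characterizes exactly where F=0, so F is the negation of that disjunction.

F(a, b, c) = NOT ((((a AND NOT b) AND NOT c) OR ((a AND NOT b) AND c)) OR ((a AND b) AND c))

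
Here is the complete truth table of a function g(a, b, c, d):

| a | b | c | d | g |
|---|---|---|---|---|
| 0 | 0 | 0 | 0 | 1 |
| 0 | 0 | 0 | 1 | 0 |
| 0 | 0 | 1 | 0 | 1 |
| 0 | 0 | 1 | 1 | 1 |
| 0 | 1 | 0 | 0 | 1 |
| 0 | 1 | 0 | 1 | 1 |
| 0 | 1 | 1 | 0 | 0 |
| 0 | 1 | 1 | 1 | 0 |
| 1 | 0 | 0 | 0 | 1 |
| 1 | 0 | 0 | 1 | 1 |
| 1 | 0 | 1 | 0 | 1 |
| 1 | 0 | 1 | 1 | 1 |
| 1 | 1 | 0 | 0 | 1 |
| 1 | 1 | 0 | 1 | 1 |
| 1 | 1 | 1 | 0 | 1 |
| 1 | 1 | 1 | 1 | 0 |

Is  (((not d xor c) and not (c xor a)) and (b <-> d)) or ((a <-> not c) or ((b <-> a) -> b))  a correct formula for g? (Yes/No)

Test each input against both g and the formula:
  a=0, b=0, c=0, d=0: formula gives 1, g = 1 ✓
  a=0, b=0, c=0, d=1: formula gives 0, g = 0 ✓
  a=0, b=0, c=1, d=0: formula gives 1, g = 1 ✓
  a=0, b=0, c=1, d=1: formula gives 1, g = 1 ✓
  …
  a=0, b=1, c=1, d=0: formula gives 1, but g = 0 ✗
Since they disagree at (0,1,1,0), the expression is not a correct formula for g.

No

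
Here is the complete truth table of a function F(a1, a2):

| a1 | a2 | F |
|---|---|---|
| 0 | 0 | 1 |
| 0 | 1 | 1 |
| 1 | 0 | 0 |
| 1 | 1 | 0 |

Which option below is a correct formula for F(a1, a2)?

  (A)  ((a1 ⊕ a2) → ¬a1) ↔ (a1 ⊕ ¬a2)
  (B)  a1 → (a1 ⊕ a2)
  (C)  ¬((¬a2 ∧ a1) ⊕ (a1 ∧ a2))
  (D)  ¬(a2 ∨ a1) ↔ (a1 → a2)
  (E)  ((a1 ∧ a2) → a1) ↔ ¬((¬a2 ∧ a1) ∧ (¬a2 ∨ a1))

(A): at (0,1) it gives 0, but F = 1 — eliminated.
(B): at (1,0) it gives 1, but F = 0 — eliminated.
(D): at (0,1) it gives 0, but F = 1 — eliminated.
(E): at (1,1) it gives 1, but F = 0 — eliminated.
Only (C) survives; checking it on all 4 rows confirms it matches F.

C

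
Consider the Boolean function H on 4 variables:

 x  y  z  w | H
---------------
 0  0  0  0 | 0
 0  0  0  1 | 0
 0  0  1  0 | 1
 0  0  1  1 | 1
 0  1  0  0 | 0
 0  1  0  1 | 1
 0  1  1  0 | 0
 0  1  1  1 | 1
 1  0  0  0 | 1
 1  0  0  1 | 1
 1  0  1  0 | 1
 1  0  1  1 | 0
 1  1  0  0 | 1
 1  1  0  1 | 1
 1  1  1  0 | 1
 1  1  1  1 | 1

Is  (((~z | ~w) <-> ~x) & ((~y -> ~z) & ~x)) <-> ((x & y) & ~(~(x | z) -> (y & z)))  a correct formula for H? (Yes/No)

Evaluate (((~z | ~w) <-> ~x) & ((~y -> ~z) & ~x)) <-> ((x & y) & ~(~(x | z) -> (y & z))) on each row and compare to H:
  x=0, y=0, z=0, w=0: formula gives 0, H = 0 ✓
  x=0, y=0, z=0, w=1: formula gives 0, H = 0 ✓
  x=0, y=0, z=1, w=0: formula gives 1, H = 1 ✓
  x=0, y=0, z=1, w=1: formula gives 1, H = 1 ✓
  …
  x=0, y=1, z=0, w=1: formula gives 0, but H = 1 ✗
Row (0,1,0,1) is a counterexample, so the formula is not equivalent to H.

No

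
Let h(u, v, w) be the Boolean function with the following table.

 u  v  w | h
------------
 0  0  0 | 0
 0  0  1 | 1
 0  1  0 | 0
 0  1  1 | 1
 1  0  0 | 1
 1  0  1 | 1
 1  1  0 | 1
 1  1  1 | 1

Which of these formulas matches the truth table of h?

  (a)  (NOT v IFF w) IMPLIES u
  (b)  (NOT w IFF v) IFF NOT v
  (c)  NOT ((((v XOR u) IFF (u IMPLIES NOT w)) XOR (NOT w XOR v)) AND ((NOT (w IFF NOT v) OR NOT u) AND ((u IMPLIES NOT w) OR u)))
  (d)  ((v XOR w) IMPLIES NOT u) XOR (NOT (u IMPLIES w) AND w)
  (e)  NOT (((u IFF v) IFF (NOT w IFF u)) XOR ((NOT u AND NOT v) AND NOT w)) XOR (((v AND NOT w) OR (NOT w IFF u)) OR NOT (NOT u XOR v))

(a) fails at (0,0,0): the formula yields 1, h is 0.
(b) fails at (1,0,0): the formula yields 0, h is 1.
(d) fails at (0,0,0): the formula yields 1, h is 0.
(e) fails at (0,1,0): the formula yields 1, h is 0.
(c) is the remaining candidate, and it agrees with h on all 8 inputs.

c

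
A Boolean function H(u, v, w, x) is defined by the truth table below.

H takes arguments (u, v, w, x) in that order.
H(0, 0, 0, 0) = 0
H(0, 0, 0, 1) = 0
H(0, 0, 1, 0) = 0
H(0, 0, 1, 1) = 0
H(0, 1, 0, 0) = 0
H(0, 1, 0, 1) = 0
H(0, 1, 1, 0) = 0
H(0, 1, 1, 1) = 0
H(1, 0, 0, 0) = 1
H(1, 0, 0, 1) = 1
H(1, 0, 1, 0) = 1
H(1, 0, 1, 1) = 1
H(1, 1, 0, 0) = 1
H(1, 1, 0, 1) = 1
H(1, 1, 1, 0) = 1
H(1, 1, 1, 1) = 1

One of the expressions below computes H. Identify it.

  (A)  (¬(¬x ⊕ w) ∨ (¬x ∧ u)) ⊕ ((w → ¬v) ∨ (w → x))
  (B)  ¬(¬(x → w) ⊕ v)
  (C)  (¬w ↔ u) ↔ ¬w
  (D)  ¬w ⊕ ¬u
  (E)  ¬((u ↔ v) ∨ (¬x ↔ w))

(A) fails at (0,0,0,0): the formula yields 1, H is 0.
(B) fails at (0,0,0,0): the formula yields 1, H is 0.
(D) fails at (0,0,1,0): the formula yields 1, H is 0.
(E) fails at (0,1,0,0): the formula yields 1, H is 0.
That leaves (C). Evaluating it on every row reproduces the table of H exactly.

C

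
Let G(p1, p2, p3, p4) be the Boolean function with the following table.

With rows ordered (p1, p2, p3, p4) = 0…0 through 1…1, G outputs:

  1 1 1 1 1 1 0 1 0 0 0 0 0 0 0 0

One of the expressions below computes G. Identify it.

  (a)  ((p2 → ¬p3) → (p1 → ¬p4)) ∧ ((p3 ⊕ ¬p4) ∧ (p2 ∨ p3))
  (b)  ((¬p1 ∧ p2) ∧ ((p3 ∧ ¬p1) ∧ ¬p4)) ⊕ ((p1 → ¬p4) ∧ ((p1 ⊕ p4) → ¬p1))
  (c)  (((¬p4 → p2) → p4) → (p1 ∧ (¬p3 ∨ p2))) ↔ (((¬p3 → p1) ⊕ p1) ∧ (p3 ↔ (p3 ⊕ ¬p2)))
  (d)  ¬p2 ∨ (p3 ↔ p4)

(a) disagrees with G on (0,0,0,0) (formula → 0, table → 1); rule it out.
(c) disagrees with G on (0,1,0,0) (formula → 0, table → 1); rule it out.
(d) disagrees with G on (0,1,0,1) (formula → 0, table → 1); rule it out.
Only (b) survives; checking it on all 16 rows confirms it matches G.

b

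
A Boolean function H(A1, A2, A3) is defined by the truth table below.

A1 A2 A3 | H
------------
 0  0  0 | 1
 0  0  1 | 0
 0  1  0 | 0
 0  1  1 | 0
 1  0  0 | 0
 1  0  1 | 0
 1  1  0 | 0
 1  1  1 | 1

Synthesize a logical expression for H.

H(A1, A2, A3) = ((not A1 and not A2) and not A3) or ((A1 and A2) and A3)

The 1-rows are (0,0,0), (1,1,1). Each contributes one minterm — ¬A1·¬A2·¬A3; A1·A2·A3 — and their disjunction is a sum-of-products form of H.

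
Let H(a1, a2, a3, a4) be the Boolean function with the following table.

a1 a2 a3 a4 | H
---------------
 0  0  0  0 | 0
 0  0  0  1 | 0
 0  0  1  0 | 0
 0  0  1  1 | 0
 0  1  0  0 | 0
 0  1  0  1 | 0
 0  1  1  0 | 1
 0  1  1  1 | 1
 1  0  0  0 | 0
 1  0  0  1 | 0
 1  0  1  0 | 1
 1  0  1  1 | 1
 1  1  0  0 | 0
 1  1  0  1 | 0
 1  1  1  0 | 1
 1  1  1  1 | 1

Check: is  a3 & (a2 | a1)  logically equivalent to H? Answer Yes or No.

Yes

Evaluate a3 & (a2 | a1) on each row and compare to H:
  a1=0, a2=0, a3=0, a4=0: formula gives 0, H = 0 ✓
  a1=0, a2=0, a3=0, a4=1: formula gives 0, H = 0 ✓
  a1=0, a2=0, a3=1, a4=0: formula gives 0, H = 0 ✓
  a1=0, a2=0, a3=1, a4=1: formula gives 0, H = 0 ✓
  …and likewise for the remaining 12 rows.
No disagreement on any input; they are logically equivalent.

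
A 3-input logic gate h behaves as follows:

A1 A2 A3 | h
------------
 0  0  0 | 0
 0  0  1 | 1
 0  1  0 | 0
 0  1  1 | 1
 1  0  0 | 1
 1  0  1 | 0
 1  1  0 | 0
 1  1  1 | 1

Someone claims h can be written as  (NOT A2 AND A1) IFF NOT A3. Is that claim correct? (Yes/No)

Yes

Check the formula against h row by row:
  A1=0, A2=0, A3=0: formula gives 0, h = 0 ✓
  A1=0, A2=0, A3=1: formula gives 1, h = 1 ✓
  A1=0, A2=1, A3=0: formula gives 0, h = 0 ✓
  A1=0, A2=1, A3=1: formula gives 1, h = 1 ✓
  A1=1, A2=0, A3=0: formula gives 1, h = 1 ✓
  …and likewise for the remaining 3 rows.
All 8 rows match — the expression computes h exactly.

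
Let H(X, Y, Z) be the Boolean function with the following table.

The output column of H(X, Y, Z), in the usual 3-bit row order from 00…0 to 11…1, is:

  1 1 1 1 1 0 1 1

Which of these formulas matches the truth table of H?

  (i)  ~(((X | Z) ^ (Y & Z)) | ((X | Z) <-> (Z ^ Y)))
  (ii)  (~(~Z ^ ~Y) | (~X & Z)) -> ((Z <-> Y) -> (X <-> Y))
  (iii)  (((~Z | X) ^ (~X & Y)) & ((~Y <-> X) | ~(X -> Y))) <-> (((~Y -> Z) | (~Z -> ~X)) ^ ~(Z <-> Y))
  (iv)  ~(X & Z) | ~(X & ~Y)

iv

(i) disagrees with H on (0,0,0) (formula → 0, table → 1); rule it out.
(ii) disagrees with H on (0,1,1) (formula → 0, table → 1); rule it out.
(iii) disagrees with H on (0,0,0) (formula → 0, table → 1); rule it out.
(iv) is the remaining candidate, and it agrees with H on all 8 inputs.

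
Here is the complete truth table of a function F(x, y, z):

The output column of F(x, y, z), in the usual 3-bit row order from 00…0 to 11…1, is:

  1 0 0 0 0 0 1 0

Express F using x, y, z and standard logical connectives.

F(x, y, z) = ((x' · y') · z') + ((x · y) · z')

F=1 on 2 inputs: (0,0,0), (1,1,0). Reading each as a conjunction of literals (¬x·¬y·¬z, x·y·¬z) and taking the OR gives the canonical DNF.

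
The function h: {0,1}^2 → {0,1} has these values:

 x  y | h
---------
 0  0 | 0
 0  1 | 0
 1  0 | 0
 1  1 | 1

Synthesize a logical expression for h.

Only row (1,1) gives 1. That row's minterm x·y is h directly.

h(x, y) = x & y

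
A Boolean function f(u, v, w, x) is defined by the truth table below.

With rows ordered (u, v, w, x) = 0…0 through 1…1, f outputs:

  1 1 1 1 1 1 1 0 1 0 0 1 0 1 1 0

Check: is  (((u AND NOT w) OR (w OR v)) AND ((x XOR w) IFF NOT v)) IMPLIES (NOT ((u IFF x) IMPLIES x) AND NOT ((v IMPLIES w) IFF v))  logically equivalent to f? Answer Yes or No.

Yes

Check the formula against f row by row:
  u=0, v=0, w=0, x=0: formula gives 1, f = 1 ✓
  u=0, v=0, w=0, x=1: formula gives 1, f = 1 ✓
  u=0, v=0, w=1, x=0: formula gives 1, f = 1 ✓
  u=0, v=0, w=1, x=1: formula gives 1, f = 1 ✓
  … (the remaining 12 rows also agree.)
No disagreement on any input; they are logically equivalent.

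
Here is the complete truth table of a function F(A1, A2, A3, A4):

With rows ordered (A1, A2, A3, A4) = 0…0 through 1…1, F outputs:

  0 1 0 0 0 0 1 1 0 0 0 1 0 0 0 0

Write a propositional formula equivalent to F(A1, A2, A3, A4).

F(A1, A2, A3, A4) = (((((~A1 & ~A2) & ~A3) & A4) | (((~A1 & A2) & A3) & ~A4)) | (((~A1 & A2) & A3) & A4)) | (((A1 & ~A2) & A3) & A4)

The 1-rows are (0,0,0,1), (0,1,1,0), (0,1,1,1), (1,0,1,1). Each contributes one minterm — ¬A1·¬A2·¬A3·A4; ¬A1·A2·A3·¬A4; ¬A1·A2·A3·A4; A1·¬A2·A3·A4 — and their disjunction is a sum-of-products form of F.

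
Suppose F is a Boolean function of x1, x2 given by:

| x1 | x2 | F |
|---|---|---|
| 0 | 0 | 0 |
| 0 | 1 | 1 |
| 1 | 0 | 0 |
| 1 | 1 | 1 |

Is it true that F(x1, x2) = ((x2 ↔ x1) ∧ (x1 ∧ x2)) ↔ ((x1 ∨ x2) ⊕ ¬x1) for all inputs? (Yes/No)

Evaluate ((x2 ↔ x1) ∧ (x1 ∧ x2)) ↔ ((x1 ∨ x2) ⊕ ¬x1) on each row and compare to F:
  x1=0, x2=0: formula gives 0, F = 0 ✓
  x1=0, x2=1: formula gives 1, F = 1 ✓
  x1=1, x2=0: formula gives 0, F = 0 ✓
  x1=1, x2=1: formula gives 1, F = 1 ✓
No disagreement on any input; they are logically equivalent.

Yes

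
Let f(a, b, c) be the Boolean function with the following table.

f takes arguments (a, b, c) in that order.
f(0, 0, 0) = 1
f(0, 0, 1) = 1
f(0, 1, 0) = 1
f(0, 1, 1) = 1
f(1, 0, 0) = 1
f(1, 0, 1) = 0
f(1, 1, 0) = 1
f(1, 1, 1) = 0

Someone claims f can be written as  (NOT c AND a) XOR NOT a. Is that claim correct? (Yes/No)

Yes

Evaluate (NOT c AND a) XOR NOT a on each row and compare to f:
  a=0, b=0, c=0: formula gives 1, f = 1 ✓
  a=0, b=0, c=1: formula gives 1, f = 1 ✓
  a=0, b=1, c=0: formula gives 1, f = 1 ✓
  a=0, b=1, c=1: formula gives 1, f = 1 ✓
  a=1, b=0, c=0: formula gives 1, f = 1 ✓
  … (the remaining 3 rows also agree.)
No disagreement on any input; they are logically equivalent.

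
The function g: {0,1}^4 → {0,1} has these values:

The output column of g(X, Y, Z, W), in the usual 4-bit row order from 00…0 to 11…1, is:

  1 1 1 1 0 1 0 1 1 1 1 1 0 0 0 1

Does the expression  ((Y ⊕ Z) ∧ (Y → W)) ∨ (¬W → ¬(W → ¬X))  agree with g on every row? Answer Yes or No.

No

Evaluate ((Y ⊕ Z) ∧ (Y → W)) ∨ (¬W → ¬(W → ¬X)) on each row and compare to g:
  X=0, Y=0, Z=0, W=0: formula gives 0, but g = 1 ✗
A single disagreement suffices: at (0,0,0,0) they differ, so the formula does not compute g.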